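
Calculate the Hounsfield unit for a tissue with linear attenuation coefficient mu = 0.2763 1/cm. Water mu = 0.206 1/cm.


HU = ((mu_tissue - mu_water) / mu_water) * 1000
HU = ((0.2763 - 0.206) / 0.206) * 1000
HU = 341.3


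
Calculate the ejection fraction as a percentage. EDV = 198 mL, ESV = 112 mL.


SV = EDV - ESV = 198 - 112 = 86 mL
EF = SV/EDV * 100 = 86/198 * 100
EF = 43.43%


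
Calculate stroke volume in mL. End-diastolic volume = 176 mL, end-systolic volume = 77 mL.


SV = EDV - ESV
SV = 176 - 77
SV = 99 mL


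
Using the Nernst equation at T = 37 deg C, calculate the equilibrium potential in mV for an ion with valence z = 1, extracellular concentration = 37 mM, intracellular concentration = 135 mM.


E = (RT/(zF)) * ln(C_out/C_in)
T = 37 + 273.15 = 310.15 K
E = (8.314 * 310.15 / (1 * 96485)) * ln(37/135)
E = -34.59 mV


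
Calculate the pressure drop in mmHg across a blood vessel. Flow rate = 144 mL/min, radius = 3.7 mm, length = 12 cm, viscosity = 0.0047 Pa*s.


dP = 8*mu*L*Q / (pi*r^4)
Q = 144 mL/min = 2.4e-06 m^3/s
dP = 18.3918 Pa = 18.3918 / 133.322 mmHg = 0.138 mmHg


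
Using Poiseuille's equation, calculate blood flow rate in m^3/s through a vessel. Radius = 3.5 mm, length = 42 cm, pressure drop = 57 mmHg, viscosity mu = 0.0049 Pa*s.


Q = pi*r^4*dP / (8*mu*L)
r = 0.0035 m, L = 0.42 m
dP = 57 mmHg = 7599.354 Pa
Q = 2.1760e-04 m^3/s


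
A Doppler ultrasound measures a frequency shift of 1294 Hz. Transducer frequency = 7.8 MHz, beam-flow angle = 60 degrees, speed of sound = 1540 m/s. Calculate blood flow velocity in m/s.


v = fd * c / (2 * f0 * cos(theta))
v = 1294 * 1540 / (2 * 7.8000e+06 * cos(60))
v = 0.2555 m/s


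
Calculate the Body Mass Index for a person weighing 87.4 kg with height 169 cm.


BMI = weight / height^2
height = 169 cm = 1.69 m
BMI = 87.4 / 1.69^2
BMI = 30.6 kg/m^2


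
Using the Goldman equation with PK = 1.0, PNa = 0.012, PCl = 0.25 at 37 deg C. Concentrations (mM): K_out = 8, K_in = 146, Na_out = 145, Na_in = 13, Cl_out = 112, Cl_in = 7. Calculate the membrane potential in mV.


Vm = (RT/F)*ln((PK*Ko + PNa*Nao + PCl*Cli)/(PK*Ki + PNa*Nai + PCl*Clo))
Numer = 11.49, Denom = 174.156
Vm = -72.65 mV


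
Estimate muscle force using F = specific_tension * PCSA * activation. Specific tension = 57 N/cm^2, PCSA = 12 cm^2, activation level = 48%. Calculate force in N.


F = sigma * PCSA * activation
F = 57 * 12 * 0.48
F = 328.3 N


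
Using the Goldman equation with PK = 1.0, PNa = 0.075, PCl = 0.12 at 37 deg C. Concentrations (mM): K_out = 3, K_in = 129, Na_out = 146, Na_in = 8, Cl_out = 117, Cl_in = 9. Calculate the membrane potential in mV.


Vm = (RT/F)*ln((PK*Ko + PNa*Nao + PCl*Cli)/(PK*Ki + PNa*Nai + PCl*Clo))
Numer = 15.03, Denom = 143.64
Vm = -60.33 mV


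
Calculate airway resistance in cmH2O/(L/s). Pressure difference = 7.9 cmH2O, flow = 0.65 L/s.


R = dP / flow
R = 7.9 / 0.65
R = 12.15 cmH2O/(L/s)


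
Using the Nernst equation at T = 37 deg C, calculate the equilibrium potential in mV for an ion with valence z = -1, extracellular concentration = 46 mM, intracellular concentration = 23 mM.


E = (RT/(zF)) * ln(C_out/C_in)
T = 37 + 273.15 = 310.15 K
E = (8.314 * 310.15 / (-1 * 96485)) * ln(46/23)
E = -18.52 mV


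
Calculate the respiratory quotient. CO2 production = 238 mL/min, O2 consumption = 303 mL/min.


RQ = VCO2 / VO2
RQ = 238 / 303
RQ = 0.7855


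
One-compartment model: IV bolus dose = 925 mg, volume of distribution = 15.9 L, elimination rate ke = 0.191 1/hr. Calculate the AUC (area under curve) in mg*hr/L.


C0 = Dose/Vd = 925/15.9 = 58.1761 mg/L
AUC = C0/ke = 58.1761/0.191
AUC = 304.6 mg*hr/L


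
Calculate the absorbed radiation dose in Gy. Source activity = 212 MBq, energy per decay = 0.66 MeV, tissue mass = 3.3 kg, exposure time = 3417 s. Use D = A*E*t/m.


A = 212 MBq = 2.1200e+08 Bq
E = 0.66 MeV = 1.05732e-13 J
D = A*E*t/m = 2.1200e+08*1.05732e-13*3417/3.3
D = 0.02321 Gy


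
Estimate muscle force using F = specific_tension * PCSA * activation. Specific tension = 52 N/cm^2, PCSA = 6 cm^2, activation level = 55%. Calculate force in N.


F = sigma * PCSA * activation
F = 52 * 6 * 0.55
F = 171.6 N


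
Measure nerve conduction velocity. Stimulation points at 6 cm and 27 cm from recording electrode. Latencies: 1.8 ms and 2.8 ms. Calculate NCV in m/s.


Distance = (27 - 6) / 100 = 0.21 m
dt = (2.8 - 1.8) / 1000 = 1.0000e-03 s
NCV = dist / dt = 210 m/s


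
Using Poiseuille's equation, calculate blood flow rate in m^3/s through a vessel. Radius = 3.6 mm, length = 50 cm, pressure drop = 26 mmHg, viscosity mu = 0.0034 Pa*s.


Q = pi*r^4*dP / (8*mu*L)
r = 0.0036 m, L = 0.5 m
dP = 26 mmHg = 3466.372 Pa
Q = 1.3449e-04 m^3/s


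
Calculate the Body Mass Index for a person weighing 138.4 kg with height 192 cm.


BMI = weight / height^2
height = 192 cm = 1.92 m
BMI = 138.4 / 1.92^2
BMI = 37.54 kg/m^2


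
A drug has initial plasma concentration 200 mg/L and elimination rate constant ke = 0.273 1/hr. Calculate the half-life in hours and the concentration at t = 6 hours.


t_half = ln(2) / ke = 0.693147 / 0.273 = 2.539 hr
C(t) = C0 * exp(-ke*t) = 200 * exp(-0.273*6)
C(6) = 38.87 mg/L


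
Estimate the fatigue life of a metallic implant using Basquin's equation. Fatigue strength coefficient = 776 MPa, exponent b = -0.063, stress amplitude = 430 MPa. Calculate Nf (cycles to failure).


sigma_a = sigma_f' * (2Nf)^b
2Nf = (sigma_a/sigma_f')^(1/b)
2Nf = (430/776)^(1/-0.063)
2Nf = 11741.792
Nf = 5871


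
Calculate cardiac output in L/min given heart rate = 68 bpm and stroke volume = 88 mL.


CO = HR * SV
CO = 68 * 88 / 1000
CO = 5.984 L/min


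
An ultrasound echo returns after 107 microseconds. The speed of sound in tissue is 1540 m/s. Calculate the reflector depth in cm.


depth = c * t / 2
t = 107 us = 1.0700e-04 s
depth = 1540 * 1.0700e-04 / 2
depth = 0.08239 m = 8.239 cm


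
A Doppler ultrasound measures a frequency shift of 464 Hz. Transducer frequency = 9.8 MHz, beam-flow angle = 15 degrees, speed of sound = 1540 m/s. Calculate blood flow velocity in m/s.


v = fd * c / (2 * f0 * cos(theta))
v = 464 * 1540 / (2 * 9.8000e+06 * cos(15))
v = 0.03774 m/s


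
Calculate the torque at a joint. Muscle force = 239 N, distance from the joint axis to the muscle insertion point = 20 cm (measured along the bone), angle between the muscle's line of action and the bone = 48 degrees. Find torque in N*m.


Torque = F * d * sin(theta)   (moment arm = d*sin(theta))
d = 20 cm = 0.2 m
Torque = 239 * 0.2 * sin(48)
Torque = 35.52 N*m


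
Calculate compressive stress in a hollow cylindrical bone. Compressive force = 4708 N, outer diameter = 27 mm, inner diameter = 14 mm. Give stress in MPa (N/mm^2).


A = pi*(r_o^2 - r_i^2)
r_o = 13.5 mm, r_i = 7 mm
A = 418.617 mm^2
sigma = F/A = 4708 / 418.617
sigma = 11.25 MPa


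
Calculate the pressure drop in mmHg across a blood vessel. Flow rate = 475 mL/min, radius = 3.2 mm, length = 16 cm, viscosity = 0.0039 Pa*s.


dP = 8*mu*L*Q / (pi*r^4)
Q = 475 mL/min = 7.91667e-06 m^3/s
dP = 119.969 Pa = 119.969 / 133.322 mmHg = 0.8998 mmHg


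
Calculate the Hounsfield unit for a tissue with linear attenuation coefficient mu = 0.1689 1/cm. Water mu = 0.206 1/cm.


HU = ((mu_tissue - mu_water) / mu_water) * 1000
HU = ((0.1689 - 0.206) / 0.206) * 1000
HU = -180.1


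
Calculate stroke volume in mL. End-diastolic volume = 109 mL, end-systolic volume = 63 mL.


SV = EDV - ESV
SV = 109 - 63
SV = 46 mL


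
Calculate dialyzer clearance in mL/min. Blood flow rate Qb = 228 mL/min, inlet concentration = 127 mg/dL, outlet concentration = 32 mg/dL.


K = Qb * (Cb_in - Cb_out) / Cb_in
K = 228 * (127 - 32) / 127
K = 170.6 mL/min


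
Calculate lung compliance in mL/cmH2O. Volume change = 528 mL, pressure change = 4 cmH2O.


C = dV / dP
C = 528 / 4
C = 132 mL/cmH2O


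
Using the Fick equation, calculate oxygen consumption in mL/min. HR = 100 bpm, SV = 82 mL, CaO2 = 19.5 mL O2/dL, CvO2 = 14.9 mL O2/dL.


CO = HR*SV = 100*82/1000 = 8.2 L/min
a-v O2 diff = 19.5 - 14.9 = 4.6 mL/dL
VO2 = CO * (CaO2-CvO2) * 10 dL/L
VO2 = 8.2 * 4.6 * 10
VO2 = 377.2 mL/min


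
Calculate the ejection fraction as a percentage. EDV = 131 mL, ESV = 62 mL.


SV = EDV - ESV = 131 - 62 = 69 mL
EF = SV/EDV * 100 = 69/131 * 100
EF = 52.67%


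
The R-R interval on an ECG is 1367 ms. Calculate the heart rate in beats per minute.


HR = 60 / RR_interval(s)
RR = 1367 ms = 1.367 s
HR = 60 / 1.367 = 43.89 bpm


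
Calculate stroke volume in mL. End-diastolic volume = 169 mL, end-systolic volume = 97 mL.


SV = EDV - ESV
SV = 169 - 97
SV = 72 mL


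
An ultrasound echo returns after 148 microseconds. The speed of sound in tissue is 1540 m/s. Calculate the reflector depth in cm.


depth = c * t / 2
t = 148 us = 1.4800e-04 s
depth = 1540 * 1.4800e-04 / 2
depth = 0.11396 m = 11.396 cm


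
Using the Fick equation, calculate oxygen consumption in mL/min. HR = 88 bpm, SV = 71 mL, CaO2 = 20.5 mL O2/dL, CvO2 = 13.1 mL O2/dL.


CO = HR*SV = 88*71/1000 = 6.248 L/min
a-v O2 diff = 20.5 - 13.1 = 7.4 mL/dL
VO2 = CO * (CaO2-CvO2) * 10 dL/L
VO2 = 6.248 * 7.4 * 10
VO2 = 462.4 mL/min


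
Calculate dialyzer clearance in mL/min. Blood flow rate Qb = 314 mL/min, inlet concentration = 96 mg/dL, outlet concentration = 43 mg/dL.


K = Qb * (Cb_in - Cb_out) / Cb_in
K = 314 * (96 - 43) / 96
K = 173.4 mL/min


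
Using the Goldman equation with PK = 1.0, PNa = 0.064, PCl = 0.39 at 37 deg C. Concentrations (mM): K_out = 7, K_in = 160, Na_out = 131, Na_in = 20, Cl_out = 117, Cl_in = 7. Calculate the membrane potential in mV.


Vm = (RT/F)*ln((PK*Ko + PNa*Nao + PCl*Cli)/(PK*Ki + PNa*Nai + PCl*Clo))
Numer = 18.114, Denom = 206.91
Vm = -65.09 mV


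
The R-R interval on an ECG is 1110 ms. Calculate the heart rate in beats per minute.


HR = 60 / RR_interval(s)
RR = 1110 ms = 1.11 s
HR = 60 / 1.11 = 54.05 bpm


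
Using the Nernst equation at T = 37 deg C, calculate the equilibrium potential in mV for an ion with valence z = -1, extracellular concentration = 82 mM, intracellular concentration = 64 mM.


E = (RT/(zF)) * ln(C_out/C_in)
T = 37 + 273.15 = 310.15 K
E = (8.314 * 310.15 / (-1 * 96485)) * ln(82/64)
E = -6.623 mV


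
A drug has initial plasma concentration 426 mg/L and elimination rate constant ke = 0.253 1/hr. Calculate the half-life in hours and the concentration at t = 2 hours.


t_half = ln(2) / ke = 0.693147 / 0.253 = 2.74 hr
C(t) = C0 * exp(-ke*t) = 426 * exp(-0.253*2)
C(2) = 256.8 mg/L


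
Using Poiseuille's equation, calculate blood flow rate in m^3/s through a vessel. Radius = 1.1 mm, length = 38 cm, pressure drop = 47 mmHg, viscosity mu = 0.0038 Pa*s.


Q = pi*r^4*dP / (8*mu*L)
r = 0.0011 m, L = 0.38 m
dP = 47 mmHg = 6266.134 Pa
Q = 2.4950e-06 m^3/s


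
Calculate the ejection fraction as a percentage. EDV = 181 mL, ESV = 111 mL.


SV = EDV - ESV = 181 - 111 = 70 mL
EF = SV/EDV * 100 = 70/181 * 100
EF = 38.67%


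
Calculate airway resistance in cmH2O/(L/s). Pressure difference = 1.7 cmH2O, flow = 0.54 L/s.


R = dP / flow
R = 1.7 / 0.54
R = 3.148 cmH2O/(L/s)


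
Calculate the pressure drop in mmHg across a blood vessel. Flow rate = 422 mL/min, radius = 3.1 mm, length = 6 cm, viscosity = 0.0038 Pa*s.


dP = 8*mu*L*Q / (pi*r^4)
Q = 422 mL/min = 7.03333e-06 m^3/s
dP = 44.217 Pa = 44.217 / 133.322 mmHg = 0.3317 mmHg


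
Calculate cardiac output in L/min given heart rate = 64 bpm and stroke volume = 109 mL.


CO = HR * SV
CO = 64 * 109 / 1000
CO = 6.976 L/min


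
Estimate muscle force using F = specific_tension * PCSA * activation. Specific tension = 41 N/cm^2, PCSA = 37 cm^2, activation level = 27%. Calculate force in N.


F = sigma * PCSA * activation
F = 41 * 37 * 0.27
F = 409.6 N


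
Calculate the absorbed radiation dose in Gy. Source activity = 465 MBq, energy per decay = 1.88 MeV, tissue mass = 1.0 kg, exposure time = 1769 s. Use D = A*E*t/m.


A = 465 MBq = 4.6500e+08 Bq
E = 1.88 MeV = 3.01176e-13 J
D = A*E*t/m = 4.6500e+08*3.01176e-13*1769/1.0
D = 0.2477 Gy


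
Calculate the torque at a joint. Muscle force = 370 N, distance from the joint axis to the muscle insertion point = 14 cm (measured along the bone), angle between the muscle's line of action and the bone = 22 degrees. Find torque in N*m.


Torque = F * d * sin(theta)   (moment arm = d*sin(theta))
d = 14 cm = 0.14 m
Torque = 370 * 0.14 * sin(22)
Torque = 19.4 N*m


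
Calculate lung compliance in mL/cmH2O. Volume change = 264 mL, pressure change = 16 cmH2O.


C = dV / dP
C = 264 / 16
C = 16.5 mL/cmH2O


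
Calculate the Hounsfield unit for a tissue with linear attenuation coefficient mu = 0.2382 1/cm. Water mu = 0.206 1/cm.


HU = ((mu_tissue - mu_water) / mu_water) * 1000
HU = ((0.2382 - 0.206) / 0.206) * 1000
HU = 156.3


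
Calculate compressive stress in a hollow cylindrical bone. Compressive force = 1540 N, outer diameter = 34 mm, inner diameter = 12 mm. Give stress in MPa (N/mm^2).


A = pi*(r_o^2 - r_i^2)
r_o = 17 mm, r_i = 6 mm
A = 794.823 mm^2
sigma = F/A = 1540 / 794.823
sigma = 1.938 MPa


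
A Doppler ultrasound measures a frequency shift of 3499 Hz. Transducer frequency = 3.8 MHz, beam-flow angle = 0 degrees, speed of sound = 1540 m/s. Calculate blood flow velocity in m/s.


v = fd * c / (2 * f0 * cos(theta))
v = 3499 * 1540 / (2 * 3.8000e+06 * cos(0))
v = 0.709 m/s


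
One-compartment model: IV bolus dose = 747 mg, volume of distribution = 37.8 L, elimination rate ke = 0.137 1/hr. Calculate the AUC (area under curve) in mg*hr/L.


C0 = Dose/Vd = 747/37.8 = 19.7619 mg/L
AUC = C0/ke = 19.7619/0.137
AUC = 144.2 mg*hr/L


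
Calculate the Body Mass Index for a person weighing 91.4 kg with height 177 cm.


BMI = weight / height^2
height = 177 cm = 1.77 m
BMI = 91.4 / 1.77^2
BMI = 29.17 kg/m^2


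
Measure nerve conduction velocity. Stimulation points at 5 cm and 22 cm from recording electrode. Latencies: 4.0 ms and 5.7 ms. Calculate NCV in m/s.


Distance = (22 - 5) / 100 = 0.17 m
dt = (5.7 - 4.0) / 1000 = 0.0017 s
NCV = dist / dt = 100 m/s


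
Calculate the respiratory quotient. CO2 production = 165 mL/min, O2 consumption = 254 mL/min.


RQ = VCO2 / VO2
RQ = 165 / 254
RQ = 0.6496


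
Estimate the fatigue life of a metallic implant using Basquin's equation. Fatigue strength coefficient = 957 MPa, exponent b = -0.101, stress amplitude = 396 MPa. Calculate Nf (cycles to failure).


sigma_a = sigma_f' * (2Nf)^b
2Nf = (sigma_a/sigma_f')^(1/b)
2Nf = (396/957)^(1/-0.101)
2Nf = 6226.2315
Nf = 3113


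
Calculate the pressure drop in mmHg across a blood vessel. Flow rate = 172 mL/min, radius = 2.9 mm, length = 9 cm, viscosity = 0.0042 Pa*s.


dP = 8*mu*L*Q / (pi*r^4)
Q = 172 mL/min = 2.86667e-06 m^3/s
dP = 39.0137 Pa = 39.0137 / 133.322 mmHg = 0.2926 mmHg


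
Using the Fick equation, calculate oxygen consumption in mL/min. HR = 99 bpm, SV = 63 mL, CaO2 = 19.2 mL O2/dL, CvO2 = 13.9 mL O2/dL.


CO = HR*SV = 99*63/1000 = 6.237 L/min
a-v O2 diff = 19.2 - 13.9 = 5.3 mL/dL
VO2 = CO * (CaO2-CvO2) * 10 dL/L
VO2 = 6.237 * 5.3 * 10
VO2 = 330.6 mL/min


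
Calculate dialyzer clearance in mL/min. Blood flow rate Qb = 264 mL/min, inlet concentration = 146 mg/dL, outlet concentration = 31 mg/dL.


K = Qb * (Cb_in - Cb_out) / Cb_in
K = 264 * (146 - 31) / 146
K = 207.9 mL/min


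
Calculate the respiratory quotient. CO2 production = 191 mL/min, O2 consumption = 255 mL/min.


RQ = VCO2 / VO2
RQ = 191 / 255
RQ = 0.749


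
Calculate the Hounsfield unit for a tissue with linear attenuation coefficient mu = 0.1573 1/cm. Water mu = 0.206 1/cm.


HU = ((mu_tissue - mu_water) / mu_water) * 1000
HU = ((0.1573 - 0.206) / 0.206) * 1000
HU = -236.4


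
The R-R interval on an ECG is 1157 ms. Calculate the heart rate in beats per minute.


HR = 60 / RR_interval(s)
RR = 1157 ms = 1.157 s
HR = 60 / 1.157 = 51.86 bpm


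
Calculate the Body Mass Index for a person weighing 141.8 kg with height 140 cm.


BMI = weight / height^2
height = 140 cm = 1.4 m
BMI = 141.8 / 1.4^2
BMI = 72.35 kg/m^2


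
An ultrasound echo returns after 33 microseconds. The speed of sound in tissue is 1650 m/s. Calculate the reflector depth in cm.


depth = c * t / 2
t = 33 us = 3.3000e-05 s
depth = 1650 * 3.3000e-05 / 2
depth = 0.027225 m = 2.7225 cm


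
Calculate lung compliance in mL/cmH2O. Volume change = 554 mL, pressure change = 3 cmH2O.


C = dV / dP
C = 554 / 3
C = 184.7 mL/cmH2O


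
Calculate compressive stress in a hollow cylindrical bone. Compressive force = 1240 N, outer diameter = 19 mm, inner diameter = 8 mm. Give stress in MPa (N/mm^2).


A = pi*(r_o^2 - r_i^2)
r_o = 9.5 mm, r_i = 4 mm
A = 233.263 mm^2
sigma = F/A = 1240 / 233.263
sigma = 5.316 MPa


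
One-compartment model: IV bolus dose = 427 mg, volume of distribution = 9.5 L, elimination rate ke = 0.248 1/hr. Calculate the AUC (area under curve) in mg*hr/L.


C0 = Dose/Vd = 427/9.5 = 44.9474 mg/L
AUC = C0/ke = 44.9474/0.248
AUC = 181.2 mg*hr/L


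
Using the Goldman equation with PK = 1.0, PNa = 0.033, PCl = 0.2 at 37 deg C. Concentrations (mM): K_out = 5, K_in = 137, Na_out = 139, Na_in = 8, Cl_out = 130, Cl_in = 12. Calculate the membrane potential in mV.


Vm = (RT/F)*ln((PK*Ko + PNa*Nao + PCl*Cli)/(PK*Ki + PNa*Nai + PCl*Clo))
Numer = 11.987, Denom = 163.264
Vm = -69.79 mV


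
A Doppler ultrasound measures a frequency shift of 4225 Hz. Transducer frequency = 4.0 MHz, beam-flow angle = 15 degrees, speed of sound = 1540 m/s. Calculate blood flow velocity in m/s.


v = fd * c / (2 * f0 * cos(theta))
v = 4225 * 1540 / (2 * 4.0000e+06 * cos(15))
v = 0.842 m/s


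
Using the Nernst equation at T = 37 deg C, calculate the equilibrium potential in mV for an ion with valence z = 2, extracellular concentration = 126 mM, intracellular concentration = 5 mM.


E = (RT/(zF)) * ln(C_out/C_in)
T = 37 + 273.15 = 310.15 K
E = (8.314 * 310.15 / (2 * 96485)) * ln(126/5)
E = 43.12 mV


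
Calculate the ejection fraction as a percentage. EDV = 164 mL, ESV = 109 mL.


SV = EDV - ESV = 164 - 109 = 55 mL
EF = SV/EDV * 100 = 55/164 * 100
EF = 33.54%


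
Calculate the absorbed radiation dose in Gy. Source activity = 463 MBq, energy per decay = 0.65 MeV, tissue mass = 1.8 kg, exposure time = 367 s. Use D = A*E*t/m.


A = 463 MBq = 4.6300e+08 Bq
E = 0.65 MeV = 1.0413e-13 J
D = A*E*t/m = 4.6300e+08*1.0413e-13*367/1.8
D = 0.00983 Gy


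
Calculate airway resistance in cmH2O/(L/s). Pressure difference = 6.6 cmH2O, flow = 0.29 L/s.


R = dP / flow
R = 6.6 / 0.29
R = 22.76 cmH2O/(L/s)


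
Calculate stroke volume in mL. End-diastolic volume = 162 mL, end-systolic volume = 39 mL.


SV = EDV - ESV
SV = 162 - 39
SV = 123 mL


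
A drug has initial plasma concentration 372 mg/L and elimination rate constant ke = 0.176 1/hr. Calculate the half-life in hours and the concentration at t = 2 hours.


t_half = ln(2) / ke = 0.693147 / 0.176 = 3.938 hr
C(t) = C0 * exp(-ke*t) = 372 * exp(-0.176*2)
C(2) = 261.6 mg/L


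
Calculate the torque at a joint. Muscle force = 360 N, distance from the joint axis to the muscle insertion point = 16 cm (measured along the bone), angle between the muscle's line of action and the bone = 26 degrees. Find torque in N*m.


Torque = F * d * sin(theta)   (moment arm = d*sin(theta))
d = 16 cm = 0.16 m
Torque = 360 * 0.16 * sin(26)
Torque = 25.25 N*m


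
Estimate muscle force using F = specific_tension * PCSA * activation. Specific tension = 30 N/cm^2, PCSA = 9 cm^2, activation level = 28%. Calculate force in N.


F = sigma * PCSA * activation
F = 30 * 9 * 0.28
F = 75.6 N


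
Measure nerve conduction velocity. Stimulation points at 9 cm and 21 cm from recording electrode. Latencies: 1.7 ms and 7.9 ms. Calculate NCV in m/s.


Distance = (21 - 9) / 100 = 0.12 m
dt = (7.9 - 1.7) / 1000 = 0.0062 s
NCV = dist / dt = 19.35 m/s


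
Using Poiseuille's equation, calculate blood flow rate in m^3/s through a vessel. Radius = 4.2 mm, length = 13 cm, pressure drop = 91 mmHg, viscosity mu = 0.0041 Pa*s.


Q = pi*r^4*dP / (8*mu*L)
r = 0.0042 m, L = 0.13 m
dP = 91 mmHg = 12132.302 Pa
Q = 0.002781 m^3/s


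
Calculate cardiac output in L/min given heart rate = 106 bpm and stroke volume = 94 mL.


CO = HR * SV
CO = 106 * 94 / 1000
CO = 9.964 L/min


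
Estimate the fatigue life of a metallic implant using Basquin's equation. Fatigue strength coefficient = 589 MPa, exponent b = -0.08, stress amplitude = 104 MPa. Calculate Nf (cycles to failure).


sigma_a = sigma_f' * (2Nf)^b
2Nf = (sigma_a/sigma_f')^(1/b)
2Nf = (104/589)^(1/-0.08)
2Nf = 2.5913403e+09
Nf = 1.2957e+09


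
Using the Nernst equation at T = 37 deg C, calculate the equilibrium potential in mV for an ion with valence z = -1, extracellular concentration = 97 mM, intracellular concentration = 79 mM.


E = (RT/(zF)) * ln(C_out/C_in)
T = 37 + 273.15 = 310.15 K
E = (8.314 * 310.15 / (-1 * 96485)) * ln(97/79)
E = -5.486 mV


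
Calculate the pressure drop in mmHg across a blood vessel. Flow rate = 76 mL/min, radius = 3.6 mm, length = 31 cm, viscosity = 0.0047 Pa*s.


dP = 8*mu*L*Q / (pi*r^4)
Q = 76 mL/min = 1.26667e-06 m^3/s
dP = 27.9804 Pa = 27.9804 / 133.322 mmHg = 0.2099 mmHg


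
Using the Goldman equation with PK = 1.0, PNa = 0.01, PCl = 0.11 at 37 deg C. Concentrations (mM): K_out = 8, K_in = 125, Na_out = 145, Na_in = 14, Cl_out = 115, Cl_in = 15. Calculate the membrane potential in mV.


Vm = (RT/F)*ln((PK*Ko + PNa*Nao + PCl*Cli)/(PK*Ki + PNa*Nai + PCl*Clo))
Numer = 11.1, Denom = 137.79
Vm = -67.32 mV


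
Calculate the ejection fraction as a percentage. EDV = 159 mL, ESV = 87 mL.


SV = EDV - ESV = 159 - 87 = 72 mL
EF = SV/EDV * 100 = 72/159 * 100
EF = 45.28%


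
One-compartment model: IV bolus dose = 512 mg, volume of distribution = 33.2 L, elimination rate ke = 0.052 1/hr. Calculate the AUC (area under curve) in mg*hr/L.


C0 = Dose/Vd = 512/33.2 = 15.4217 mg/L
AUC = C0/ke = 15.4217/0.052
AUC = 296.6 mg*hr/L


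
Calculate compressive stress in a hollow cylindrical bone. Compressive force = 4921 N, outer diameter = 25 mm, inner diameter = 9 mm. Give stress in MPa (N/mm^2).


A = pi*(r_o^2 - r_i^2)
r_o = 12.5 mm, r_i = 4.5 mm
A = 427.257 mm^2
sigma = F/A = 4921 / 427.257
sigma = 11.52 MPa


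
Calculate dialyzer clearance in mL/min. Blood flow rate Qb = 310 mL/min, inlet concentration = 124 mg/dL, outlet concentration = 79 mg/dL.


K = Qb * (Cb_in - Cb_out) / Cb_in
K = 310 * (124 - 79) / 124
K = 112.5 mL/min


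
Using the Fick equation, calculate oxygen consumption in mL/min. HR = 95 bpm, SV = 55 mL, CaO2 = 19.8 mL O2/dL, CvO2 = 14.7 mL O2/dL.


CO = HR*SV = 95*55/1000 = 5.225 L/min
a-v O2 diff = 19.8 - 14.7 = 5.1 mL/dL
VO2 = CO * (CaO2-CvO2) * 10 dL/L
VO2 = 5.225 * 5.1 * 10
VO2 = 266.5 mL/min


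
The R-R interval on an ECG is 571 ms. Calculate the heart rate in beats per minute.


HR = 60 / RR_interval(s)
RR = 571 ms = 0.571 s
HR = 60 / 0.571 = 105.1 bpm


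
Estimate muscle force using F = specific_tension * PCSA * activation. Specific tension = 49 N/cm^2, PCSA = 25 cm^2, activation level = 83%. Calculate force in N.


F = sigma * PCSA * activation
F = 49 * 25 * 0.83
F = 1017 N


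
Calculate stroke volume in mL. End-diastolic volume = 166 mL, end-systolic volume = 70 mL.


SV = EDV - ESV
SV = 166 - 70
SV = 96 mL


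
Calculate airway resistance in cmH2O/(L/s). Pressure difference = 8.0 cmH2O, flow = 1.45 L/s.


R = dP / flow
R = 8.0 / 1.45
R = 5.517 cmH2O/(L/s)


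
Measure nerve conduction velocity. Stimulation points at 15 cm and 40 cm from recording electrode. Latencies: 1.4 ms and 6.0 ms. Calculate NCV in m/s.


Distance = (40 - 15) / 100 = 0.25 m
dt = (6.0 - 1.4) / 1000 = 0.0046 s
NCV = dist / dt = 54.35 m/s


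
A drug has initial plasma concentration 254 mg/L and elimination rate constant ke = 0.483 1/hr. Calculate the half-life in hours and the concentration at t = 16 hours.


t_half = ln(2) / ke = 0.693147 / 0.483 = 1.435 hr
C(t) = C0 * exp(-ke*t) = 254 * exp(-0.483*16)
C(16) = 0.1118 mg/L


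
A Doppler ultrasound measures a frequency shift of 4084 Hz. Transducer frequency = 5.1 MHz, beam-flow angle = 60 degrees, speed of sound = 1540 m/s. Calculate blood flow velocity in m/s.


v = fd * c / (2 * f0 * cos(theta))
v = 4084 * 1540 / (2 * 5.1000e+06 * cos(60))
v = 1.233 m/s


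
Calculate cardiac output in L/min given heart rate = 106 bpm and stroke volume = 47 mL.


CO = HR * SV
CO = 106 * 47 / 1000
CO = 4.982 L/min


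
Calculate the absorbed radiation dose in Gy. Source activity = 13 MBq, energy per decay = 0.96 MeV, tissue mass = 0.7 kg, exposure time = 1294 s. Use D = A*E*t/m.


A = 13 MBq = 1.3000e+07 Bq
E = 0.96 MeV = 1.53792e-13 J
D = A*E*t/m = 1.3000e+07*1.53792e-13*1294/0.7
D = 0.003696 Gy


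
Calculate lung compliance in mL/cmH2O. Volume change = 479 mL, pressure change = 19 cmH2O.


C = dV / dP
C = 479 / 19
C = 25.21 mL/cmH2O


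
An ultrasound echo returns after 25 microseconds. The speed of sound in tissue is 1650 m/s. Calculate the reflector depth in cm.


depth = c * t / 2
t = 25 us = 2.5000e-05 s
depth = 1650 * 2.5000e-05 / 2
depth = 0.020625 m = 2.0625 cm


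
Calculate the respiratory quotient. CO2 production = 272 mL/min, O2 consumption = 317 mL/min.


RQ = VCO2 / VO2
RQ = 272 / 317
RQ = 0.858


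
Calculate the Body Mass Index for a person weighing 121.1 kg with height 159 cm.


BMI = weight / height^2
height = 159 cm = 1.59 m
BMI = 121.1 / 1.59^2
BMI = 47.9 kg/m^2


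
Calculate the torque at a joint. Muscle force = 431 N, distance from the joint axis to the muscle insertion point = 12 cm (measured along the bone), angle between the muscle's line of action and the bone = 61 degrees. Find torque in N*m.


Torque = F * d * sin(theta)   (moment arm = d*sin(theta))
d = 12 cm = 0.12 m
Torque = 431 * 0.12 * sin(61)
Torque = 45.24 N*m


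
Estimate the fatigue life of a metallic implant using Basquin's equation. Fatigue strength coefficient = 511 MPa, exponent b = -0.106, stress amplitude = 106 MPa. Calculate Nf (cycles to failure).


sigma_a = sigma_f' * (2Nf)^b
2Nf = (sigma_a/sigma_f')^(1/b)
2Nf = (106/511)^(1/-0.106)
2Nf = 2782796.6
Nf = 1.3914e+06


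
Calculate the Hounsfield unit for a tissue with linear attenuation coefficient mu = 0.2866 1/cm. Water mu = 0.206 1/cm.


HU = ((mu_tissue - mu_water) / mu_water) * 1000
HU = ((0.2866 - 0.206) / 0.206) * 1000
HU = 391.3


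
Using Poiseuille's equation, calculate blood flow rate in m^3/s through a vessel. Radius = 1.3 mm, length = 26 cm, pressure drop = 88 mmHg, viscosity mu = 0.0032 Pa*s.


Q = pi*r^4*dP / (8*mu*L)
r = 0.0013 m, L = 0.26 m
dP = 88 mmHg = 11732.336 Pa
Q = 1.5816e-05 m^3/s


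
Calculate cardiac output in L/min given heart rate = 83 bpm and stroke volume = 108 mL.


CO = HR * SV
CO = 83 * 108 / 1000
CO = 8.964 L/min


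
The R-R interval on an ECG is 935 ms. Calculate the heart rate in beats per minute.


HR = 60 / RR_interval(s)
RR = 935 ms = 0.935 s
HR = 60 / 0.935 = 64.17 bpm


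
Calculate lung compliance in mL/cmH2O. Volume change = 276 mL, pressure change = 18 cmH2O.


C = dV / dP
C = 276 / 18
C = 15.33 mL/cmH2O


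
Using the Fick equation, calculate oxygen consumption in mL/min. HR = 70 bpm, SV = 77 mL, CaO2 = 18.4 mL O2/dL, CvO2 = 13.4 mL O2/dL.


CO = HR*SV = 70*77/1000 = 5.39 L/min
a-v O2 diff = 18.4 - 13.4 = 5 mL/dL
VO2 = CO * (CaO2-CvO2) * 10 dL/L
VO2 = 5.39 * 5 * 10
VO2 = 269.5 mL/min


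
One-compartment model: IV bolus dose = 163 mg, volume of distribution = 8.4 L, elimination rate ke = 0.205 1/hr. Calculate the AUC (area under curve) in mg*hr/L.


C0 = Dose/Vd = 163/8.4 = 19.4048 mg/L
AUC = C0/ke = 19.4048/0.205
AUC = 94.66 mg*hr/L


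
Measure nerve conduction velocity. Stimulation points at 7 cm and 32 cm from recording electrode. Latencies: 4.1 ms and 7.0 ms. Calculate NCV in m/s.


Distance = (32 - 7) / 100 = 0.25 m
dt = (7.0 - 4.1) / 1000 = 0.0029 s
NCV = dist / dt = 86.21 m/s


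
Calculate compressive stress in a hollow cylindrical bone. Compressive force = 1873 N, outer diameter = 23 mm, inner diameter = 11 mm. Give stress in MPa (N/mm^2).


A = pi*(r_o^2 - r_i^2)
r_o = 11.5 mm, r_i = 5.5 mm
A = 320.442 mm^2
sigma = F/A = 1873 / 320.442
sigma = 5.845 MPa


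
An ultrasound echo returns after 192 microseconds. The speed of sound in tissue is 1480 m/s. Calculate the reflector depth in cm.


depth = c * t / 2
t = 192 us = 1.9200e-04 s
depth = 1480 * 1.9200e-04 / 2
depth = 0.14208 m = 14.208 cm


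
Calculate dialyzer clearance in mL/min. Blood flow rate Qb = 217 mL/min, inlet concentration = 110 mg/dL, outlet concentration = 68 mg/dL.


K = Qb * (Cb_in - Cb_out) / Cb_in
K = 217 * (110 - 68) / 110
K = 82.85 mL/min


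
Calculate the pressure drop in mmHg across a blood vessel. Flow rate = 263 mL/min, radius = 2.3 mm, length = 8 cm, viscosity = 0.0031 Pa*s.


dP = 8*mu*L*Q / (pi*r^4)
Q = 263 mL/min = 4.38333e-06 m^3/s
dP = 98.9201 Pa = 98.9201 / 133.322 mmHg = 0.742 mmHg


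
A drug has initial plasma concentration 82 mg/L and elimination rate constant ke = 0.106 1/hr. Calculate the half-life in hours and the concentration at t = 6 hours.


t_half = ln(2) / ke = 0.693147 / 0.106 = 6.539 hr
C(t) = C0 * exp(-ke*t) = 82 * exp(-0.106*6)
C(6) = 43.41 mg/L


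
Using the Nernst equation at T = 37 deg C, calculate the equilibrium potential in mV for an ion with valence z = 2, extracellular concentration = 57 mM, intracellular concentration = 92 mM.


E = (RT/(zF)) * ln(C_out/C_in)
T = 37 + 273.15 = 310.15 K
E = (8.314 * 310.15 / (2 * 96485)) * ln(57/92)
E = -6.397 mV


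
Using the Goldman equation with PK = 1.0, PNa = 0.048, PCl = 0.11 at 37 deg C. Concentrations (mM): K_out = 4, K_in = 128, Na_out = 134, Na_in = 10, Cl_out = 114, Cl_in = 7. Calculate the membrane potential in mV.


Vm = (RT/F)*ln((PK*Ko + PNa*Nao + PCl*Cli)/(PK*Ki + PNa*Nai + PCl*Clo))
Numer = 11.202, Denom = 141.02
Vm = -67.69 mV


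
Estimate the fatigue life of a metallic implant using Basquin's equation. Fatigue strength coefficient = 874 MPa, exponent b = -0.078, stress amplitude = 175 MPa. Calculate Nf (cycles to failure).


sigma_a = sigma_f' * (2Nf)^b
2Nf = (sigma_a/sigma_f')^(1/b)
2Nf = (175/874)^(1/-0.078)
2Nf = 9.0112902e+08
Nf = 4.5056e+08


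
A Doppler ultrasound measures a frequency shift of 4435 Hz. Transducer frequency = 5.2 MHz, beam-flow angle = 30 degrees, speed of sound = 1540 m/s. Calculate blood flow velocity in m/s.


v = fd * c / (2 * f0 * cos(theta))
v = 4435 * 1540 / (2 * 5.2000e+06 * cos(30))
v = 0.7583 m/s


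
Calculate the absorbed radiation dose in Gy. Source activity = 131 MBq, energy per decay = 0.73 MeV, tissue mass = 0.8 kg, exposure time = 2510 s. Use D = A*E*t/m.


A = 131 MBq = 1.3100e+08 Bq
E = 0.73 MeV = 1.16946e-13 J
D = A*E*t/m = 1.3100e+08*1.16946e-13*2510/0.8
D = 0.04807 Gy


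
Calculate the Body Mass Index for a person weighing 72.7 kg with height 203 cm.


BMI = weight / height^2
height = 203 cm = 2.03 m
BMI = 72.7 / 2.03^2
BMI = 17.64 kg/m^2


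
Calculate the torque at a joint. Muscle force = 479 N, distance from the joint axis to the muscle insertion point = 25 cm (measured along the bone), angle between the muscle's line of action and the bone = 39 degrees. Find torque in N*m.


Torque = F * d * sin(theta)   (moment arm = d*sin(theta))
d = 25 cm = 0.25 m
Torque = 479 * 0.25 * sin(39)
Torque = 75.36 N*m


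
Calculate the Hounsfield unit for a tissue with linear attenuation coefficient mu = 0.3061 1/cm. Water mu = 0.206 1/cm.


HU = ((mu_tissue - mu_water) / mu_water) * 1000
HU = ((0.3061 - 0.206) / 0.206) * 1000
HU = 485.9


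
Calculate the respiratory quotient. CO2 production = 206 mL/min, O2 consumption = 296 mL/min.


RQ = VCO2 / VO2
RQ = 206 / 296
RQ = 0.6959


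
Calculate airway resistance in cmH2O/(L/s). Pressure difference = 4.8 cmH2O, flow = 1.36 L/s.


R = dP / flow
R = 4.8 / 1.36
R = 3.529 cmH2O/(L/s)


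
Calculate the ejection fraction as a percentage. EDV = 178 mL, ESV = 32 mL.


SV = EDV - ESV = 178 - 32 = 146 mL
EF = SV/EDV * 100 = 146/178 * 100
EF = 82.02%


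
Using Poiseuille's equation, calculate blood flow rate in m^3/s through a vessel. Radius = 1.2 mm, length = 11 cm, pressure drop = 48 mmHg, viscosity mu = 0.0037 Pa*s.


Q = pi*r^4*dP / (8*mu*L)
r = 0.0012 m, L = 0.11 m
dP = 48 mmHg = 6399.456 Pa
Q = 1.2804e-05 m^3/s


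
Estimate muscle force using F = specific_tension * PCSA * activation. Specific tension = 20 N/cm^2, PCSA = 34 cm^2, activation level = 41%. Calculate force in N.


F = sigma * PCSA * activation
F = 20 * 34 * 0.41
F = 278.8 N


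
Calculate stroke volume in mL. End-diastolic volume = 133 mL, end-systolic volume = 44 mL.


SV = EDV - ESV
SV = 133 - 44
SV = 89 mL


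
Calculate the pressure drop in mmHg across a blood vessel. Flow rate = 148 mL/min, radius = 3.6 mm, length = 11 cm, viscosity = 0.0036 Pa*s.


dP = 8*mu*L*Q / (pi*r^4)
Q = 148 mL/min = 2.46667e-06 m^3/s
dP = 14.8094 Pa = 14.8094 / 133.322 mmHg = 0.1111 mmHg


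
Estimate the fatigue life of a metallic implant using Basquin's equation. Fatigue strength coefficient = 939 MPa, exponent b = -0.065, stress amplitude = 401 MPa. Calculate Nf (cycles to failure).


sigma_a = sigma_f' * (2Nf)^b
2Nf = (sigma_a/sigma_f')^(1/b)
2Nf = (401/939)^(1/-0.065)
2Nf = 484107.53
Nf = 2.421e+05


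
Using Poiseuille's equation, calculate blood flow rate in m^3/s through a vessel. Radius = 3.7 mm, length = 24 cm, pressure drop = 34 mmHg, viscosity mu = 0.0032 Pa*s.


Q = pi*r^4*dP / (8*mu*L)
r = 0.0037 m, L = 0.24 m
dP = 34 mmHg = 4532.948 Pa
Q = 4.3440e-04 m^3/s


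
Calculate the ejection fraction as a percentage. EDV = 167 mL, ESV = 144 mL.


SV = EDV - ESV = 167 - 144 = 23 mL
EF = SV/EDV * 100 = 23/167 * 100
EF = 13.77%


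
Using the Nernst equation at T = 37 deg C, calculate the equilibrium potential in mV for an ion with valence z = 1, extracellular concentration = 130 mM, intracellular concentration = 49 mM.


E = (RT/(zF)) * ln(C_out/C_in)
T = 37 + 273.15 = 310.15 K
E = (8.314 * 310.15 / (1 * 96485)) * ln(130/49)
E = 26.08 mV


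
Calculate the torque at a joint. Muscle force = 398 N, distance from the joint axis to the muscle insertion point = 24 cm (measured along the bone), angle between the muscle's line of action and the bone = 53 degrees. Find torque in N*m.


Torque = F * d * sin(theta)   (moment arm = d*sin(theta))
d = 24 cm = 0.24 m
Torque = 398 * 0.24 * sin(53)
Torque = 76.29 N*m


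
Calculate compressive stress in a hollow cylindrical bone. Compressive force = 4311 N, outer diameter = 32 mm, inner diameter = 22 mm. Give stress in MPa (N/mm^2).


A = pi*(r_o^2 - r_i^2)
r_o = 16 mm, r_i = 11 mm
A = 424.115 mm^2
sigma = F/A = 4311 / 424.115
sigma = 10.16 MPa


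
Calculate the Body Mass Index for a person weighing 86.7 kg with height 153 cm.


BMI = weight / height^2
height = 153 cm = 1.53 m
BMI = 86.7 / 1.53^2
BMI = 37.04 kg/m^2


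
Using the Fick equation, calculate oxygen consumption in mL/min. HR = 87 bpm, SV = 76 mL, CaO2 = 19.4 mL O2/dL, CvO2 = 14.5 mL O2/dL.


CO = HR*SV = 87*76/1000 = 6.612 L/min
a-v O2 diff = 19.4 - 14.5 = 4.9 mL/dL
VO2 = CO * (CaO2-CvO2) * 10 dL/L
VO2 = 6.612 * 4.9 * 10
VO2 = 324 mL/min


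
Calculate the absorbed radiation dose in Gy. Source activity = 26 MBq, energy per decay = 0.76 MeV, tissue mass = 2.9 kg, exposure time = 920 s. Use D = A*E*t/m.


A = 26 MBq = 2.6000e+07 Bq
E = 0.76 MeV = 1.21752e-13 J
D = A*E*t/m = 2.6000e+07*1.21752e-13*920/2.9
D = 0.001004 Gy


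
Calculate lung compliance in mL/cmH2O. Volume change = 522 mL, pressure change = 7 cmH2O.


C = dV / dP
C = 522 / 7
C = 74.57 mL/cmH2O


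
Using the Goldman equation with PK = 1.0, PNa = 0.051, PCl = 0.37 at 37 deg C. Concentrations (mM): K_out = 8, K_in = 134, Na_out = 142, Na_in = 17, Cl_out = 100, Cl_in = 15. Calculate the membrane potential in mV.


Vm = (RT/F)*ln((PK*Ko + PNa*Nao + PCl*Cli)/(PK*Ki + PNa*Nai + PCl*Clo))
Numer = 20.792, Denom = 171.867
Vm = -56.45 mV


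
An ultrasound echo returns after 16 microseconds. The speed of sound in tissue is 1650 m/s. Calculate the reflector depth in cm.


depth = c * t / 2
t = 16 us = 1.6000e-05 s
depth = 1650 * 1.6000e-05 / 2
depth = 0.0132 m = 1.32 cm


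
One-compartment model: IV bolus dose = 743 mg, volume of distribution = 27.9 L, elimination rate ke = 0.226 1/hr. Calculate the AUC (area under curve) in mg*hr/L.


C0 = Dose/Vd = 743/27.9 = 26.6308 mg/L
AUC = C0/ke = 26.6308/0.226
AUC = 117.8 mg*hr/L


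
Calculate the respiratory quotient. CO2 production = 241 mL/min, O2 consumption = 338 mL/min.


RQ = VCO2 / VO2
RQ = 241 / 338
RQ = 0.713


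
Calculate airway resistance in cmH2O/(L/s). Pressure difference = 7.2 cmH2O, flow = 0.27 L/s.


R = dP / flow
R = 7.2 / 0.27
R = 26.67 cmH2O/(L/s)


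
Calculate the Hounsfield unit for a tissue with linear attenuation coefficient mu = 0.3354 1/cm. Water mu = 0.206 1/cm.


HU = ((mu_tissue - mu_water) / mu_water) * 1000
HU = ((0.3354 - 0.206) / 0.206) * 1000
HU = 628.2


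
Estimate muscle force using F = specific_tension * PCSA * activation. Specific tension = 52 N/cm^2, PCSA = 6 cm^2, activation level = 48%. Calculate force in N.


F = sigma * PCSA * activation
F = 52 * 6 * 0.48
F = 149.8 N


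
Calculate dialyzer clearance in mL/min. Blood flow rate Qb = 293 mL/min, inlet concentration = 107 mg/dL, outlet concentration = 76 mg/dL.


K = Qb * (Cb_in - Cb_out) / Cb_in
K = 293 * (107 - 76) / 107
K = 84.89 mL/min


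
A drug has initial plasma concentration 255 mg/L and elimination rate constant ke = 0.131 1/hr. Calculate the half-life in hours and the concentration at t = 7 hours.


t_half = ln(2) / ke = 0.693147 / 0.131 = 5.291 hr
C(t) = C0 * exp(-ke*t) = 255 * exp(-0.131*7)
C(7) = 101.9 mg/L


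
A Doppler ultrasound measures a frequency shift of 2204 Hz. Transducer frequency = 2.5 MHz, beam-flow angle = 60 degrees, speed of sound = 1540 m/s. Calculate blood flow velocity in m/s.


v = fd * c / (2 * f0 * cos(theta))
v = 2204 * 1540 / (2 * 2.5000e+06 * cos(60))
v = 1.358 m/s


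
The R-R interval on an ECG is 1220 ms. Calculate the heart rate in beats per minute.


HR = 60 / RR_interval(s)
RR = 1220 ms = 1.22 s
HR = 60 / 1.22 = 49.18 bpm


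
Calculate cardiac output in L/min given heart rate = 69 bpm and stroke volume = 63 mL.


CO = HR * SV
CO = 69 * 63 / 1000
CO = 4.347 L/min


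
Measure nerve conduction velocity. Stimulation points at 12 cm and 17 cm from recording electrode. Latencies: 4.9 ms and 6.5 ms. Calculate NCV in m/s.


Distance = (17 - 12) / 100 = 0.05 m
dt = (6.5 - 4.9) / 1000 = 0.0016 s
NCV = dist / dt = 31.25 m/s


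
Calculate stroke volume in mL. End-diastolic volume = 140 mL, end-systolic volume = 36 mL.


SV = EDV - ESV
SV = 140 - 36
SV = 104 mL


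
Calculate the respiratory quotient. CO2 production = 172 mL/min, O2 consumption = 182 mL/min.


RQ = VCO2 / VO2
RQ = 172 / 182
RQ = 0.9451


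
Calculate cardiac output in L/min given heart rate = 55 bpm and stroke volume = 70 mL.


CO = HR * SV
CO = 55 * 70 / 1000
CO = 3.85 L/min


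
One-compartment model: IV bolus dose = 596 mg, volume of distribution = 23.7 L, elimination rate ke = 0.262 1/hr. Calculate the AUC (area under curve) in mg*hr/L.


C0 = Dose/Vd = 596/23.7 = 25.1477 mg/L
AUC = C0/ke = 25.1477/0.262
AUC = 95.98 mg*hr/L


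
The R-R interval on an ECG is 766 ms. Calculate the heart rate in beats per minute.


HR = 60 / RR_interval(s)
RR = 766 ms = 0.766 s
HR = 60 / 0.766 = 78.33 bpm
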